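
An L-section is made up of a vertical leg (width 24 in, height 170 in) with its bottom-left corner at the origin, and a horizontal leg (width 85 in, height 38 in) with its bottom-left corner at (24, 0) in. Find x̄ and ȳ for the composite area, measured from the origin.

vertical leg: A = 24 × 170 = 4080.00, centroid at (12.00, 85.00).
horizontal leg: A = 85 × 38 = 3230.00, centroid at (66.50, 19.00).
ΣA = 7310.00 in²
ΣAx̄ = (4080.00)(12.00) + (3230.00)(66.50) = 263755.00 in³
ΣAȳ = (4080.00)(85.00) + (3230.00)(19.00) = 408170.00 in³
x̄ = 263755.00 / 7310.00 = 36.08 in
ȳ = 408170.00 / 7310.00 = 55.84 in

x̄ = 36.08 in, ȳ = 55.84 in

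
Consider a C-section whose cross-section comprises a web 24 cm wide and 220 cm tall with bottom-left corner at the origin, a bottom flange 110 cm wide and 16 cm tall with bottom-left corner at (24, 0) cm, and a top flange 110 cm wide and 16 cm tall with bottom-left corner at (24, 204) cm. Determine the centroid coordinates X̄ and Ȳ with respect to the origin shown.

X̄ = 38.80 cm, Ȳ = 110.00 cm

web: A = 24 × 220 = 5280.00, centroid at (12.00, 110.00).
bottom flange: A = 110 × 16 = 1760.00, centroid at (79.00, 8.00).
top flange: A = 110 × 16 = 1760.00, centroid at (79.00, 212.00).
ΣA = 8800.00 cm², ΣAX̄ = 341440.00 cm³, ΣAȲ = 968000.00 cm³.
X̄ = 341440.00/8800.00 = 38.80 cm; Ȳ = 968000.00/8800.00 = 110.00 cm.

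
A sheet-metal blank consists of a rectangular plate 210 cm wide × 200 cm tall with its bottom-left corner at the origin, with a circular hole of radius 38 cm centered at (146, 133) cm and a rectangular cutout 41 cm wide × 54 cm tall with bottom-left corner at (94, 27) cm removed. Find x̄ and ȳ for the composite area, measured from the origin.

plate: A = 210 × 200 = 42000.00, centroid at (105.00, 100.00).
hole 1: A = −π·38² = -4536.46, centroid at (146.00, 133.00).
hole 2: A = −(41 × 54) = -2214.00, centroid at (114.50, 54.00).
ΣA = 35249.54 cm², ΣAx̄ = 3494173.87 cm³, ΣAȳ = 3477094.85 cm³.
x̄ = 3494173.87/35249.54 = 99.13 cm; ȳ = 3477094.85/35249.54 = 98.64 cm.

x̄ = 99.13 cm, ȳ = 98.64 cm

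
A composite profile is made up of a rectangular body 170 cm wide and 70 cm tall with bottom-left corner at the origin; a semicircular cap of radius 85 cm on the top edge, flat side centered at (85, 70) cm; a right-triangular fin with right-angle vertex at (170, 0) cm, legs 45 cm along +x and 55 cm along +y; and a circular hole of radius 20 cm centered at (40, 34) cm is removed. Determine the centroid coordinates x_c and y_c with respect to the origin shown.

rectangular body: A = 170 × 70 = 11900.00, centroid at (85.00, 35.00).
semicircular top: A = ½π·85² = 11349.00, centroid at (85.00, 106.08).
triangular fin: A = ½·45·55 = 1237.50, centroid at (185.00, 18.33).
hole: A = −π·20² = -1256.64, centroid at (40.00, 34.00).
ΣA = 23229.87 cm², ΣAx_c = 2154837.31 cm³, ΣAy_c = 1600308.75 cm³.
x_c = 2154837.31/23229.87 = 92.76 cm; y_c = 1600308.75/23229.87 = 68.89 cm.

x_c = 92.76 cm, y_c = 68.89 cm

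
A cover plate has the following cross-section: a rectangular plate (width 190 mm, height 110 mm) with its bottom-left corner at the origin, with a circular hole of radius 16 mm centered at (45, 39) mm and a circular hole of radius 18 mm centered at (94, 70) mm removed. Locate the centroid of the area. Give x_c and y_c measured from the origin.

plate: A = 190 × 110 = 20900.00, centroid at (95.00, 55.00).
hole 1: A = −π·16² = -804.25, centroid at (45.00, 39.00).
hole 2: A = −π·18² = -1017.88, centroid at (94.00, 70.00).
ΣA = 19077.88 mm²
ΣAx_c = (20900.00)(95.00) + (-804.25)(45.00) + (-1017.88)(94.00) = 1853628.51 mm³
ΣAy_c = (20900.00)(55.00) + (-804.25)(39.00) + (-1017.88)(70.00) = 1046883.02 mm³
x_c = 1853628.51 / 19077.88 = 97.16 mm
y_c = 1046883.02 / 19077.88 = 54.87 mm

x_c = 97.16 mm, y_c = 54.87 mm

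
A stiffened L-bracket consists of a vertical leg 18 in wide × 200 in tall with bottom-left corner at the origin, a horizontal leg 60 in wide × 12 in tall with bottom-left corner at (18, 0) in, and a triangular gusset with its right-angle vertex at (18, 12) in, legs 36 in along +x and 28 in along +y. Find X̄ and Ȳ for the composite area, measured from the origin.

vertical leg: A = 18 × 200 = 3600.00, centroid at (9.00, 100.00).
horizontal leg: A = 60 × 12 = 720.00, centroid at (48.00, 6.00).
gusset: A = ½·36·28 = 504.00, centroid at (30.00, 21.33).
ΣA = 4824.00 in²
ΣAX̄ = (3600.00)(9.00) + (720.00)(48.00) + (504.00)(30.00) = 82080.00 in³
ΣAȲ = (3600.00)(100.00) + (720.00)(6.00) + (504.00)(21.33) = 375072.00 in³
X̄ = 82080.00 / 4824.00 = 17.01 in
Ȳ = 375072.00 / 4824.00 = 77.75 in

X̄ = 17.01 in, Ȳ = 77.75 in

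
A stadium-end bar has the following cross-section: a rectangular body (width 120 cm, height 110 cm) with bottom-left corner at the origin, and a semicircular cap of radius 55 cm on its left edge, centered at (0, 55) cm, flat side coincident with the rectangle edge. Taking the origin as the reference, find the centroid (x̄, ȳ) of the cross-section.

Part | A | x̄ᵢ | ȳᵢ | A·x̄ᵢ | A·ȳᵢ
rectangular body | 13200.00 | 60.00 | 55.00 | 792000.00 | 726000.00
semicircular end | 4751.66 | -23.34 | 55.00 | -110916.67 | 261341.24
Σ | 17951.66 |  |  | 681083.33 | 987341.24
x̄ = 681083.33 / 17951.66 = 37.94 cm
ȳ = 987341.24 / 17951.66 = 55.00 cm

x̄ = 37.94 cm, ȳ = 55.00 cm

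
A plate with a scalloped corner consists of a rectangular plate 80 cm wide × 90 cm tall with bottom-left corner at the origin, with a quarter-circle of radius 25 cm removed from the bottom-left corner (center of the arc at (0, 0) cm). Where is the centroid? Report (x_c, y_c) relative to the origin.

Part | A | x̄ᵢ | ȳᵢ | A·x̄ᵢ | A·ȳᵢ
plate | 7200.00 | 40.00 | 45.00 | 288000.00 | 324000.00
removed quarter-circle | -490.87 | 10.61 | 10.61 | -5208.33 | -5208.33
Σ | 6709.13 |  |  | 282791.67 | 318791.67
x_c = 282791.67 / 6709.13 = 42.15 cm
y_c = 318791.67 / 6709.13 = 47.52 cm

x_c = 42.15 cm, y_c = 47.52 cm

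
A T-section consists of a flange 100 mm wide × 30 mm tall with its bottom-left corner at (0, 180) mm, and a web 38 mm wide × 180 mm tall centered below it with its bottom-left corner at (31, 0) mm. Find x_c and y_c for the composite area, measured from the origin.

web: A = 38 × 180 = 6840.00, centroid at (50.00, 90.00).
flange: A = 100 × 30 = 3000.00, centroid at (50.00, 195.00).
ΣA = 9840.00 mm²
ΣAx_c = (6840.00)(50.00) + (3000.00)(50.00) = 492000.00 mm³
ΣAy_c = (6840.00)(90.00) + (3000.00)(195.00) = 1200600.00 mm³
x_c = 492000.00 / 9840.00 = 50.00 mm
y_c = 1200600.00 / 9840.00 = 122.01 mm

x_c = 50.00 mm, y_c = 122.01 mm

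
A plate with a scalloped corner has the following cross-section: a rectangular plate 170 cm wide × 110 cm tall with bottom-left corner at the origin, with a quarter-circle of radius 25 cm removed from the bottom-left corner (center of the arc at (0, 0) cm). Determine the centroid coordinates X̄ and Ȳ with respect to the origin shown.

plate: A = 170 × 110 = 18700.00, centroid at (85.00, 55.00).
removed quarter-circle: A = −¼π·25² = -490.87, centroid at (10.61, 10.61).
ΣA = 18209.13 cm²
ΣAX̄ = (18700.00)(85.00) + (-490.87)(10.61) = 1584291.67 cm³
ΣAȲ = (18700.00)(55.00) + (-490.87)(10.61) = 1023291.67 cm³
X̄ = 1584291.67 / 18209.13 = 87.01 cm
Ȳ = 1023291.67 / 18209.13 = 56.20 cm

X̄ = 87.01 cm, Ȳ = 56.20 cm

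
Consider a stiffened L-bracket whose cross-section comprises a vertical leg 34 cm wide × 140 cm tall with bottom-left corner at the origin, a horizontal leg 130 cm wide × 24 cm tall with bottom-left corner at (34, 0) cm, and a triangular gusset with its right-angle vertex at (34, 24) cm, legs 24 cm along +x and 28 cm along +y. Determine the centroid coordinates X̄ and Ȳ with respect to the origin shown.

X̄ = 49.16 cm, Ȳ = 46.48 cm

vertical leg: A = 34 × 140 = 4760.00, centroid at (17.00, 70.00).
horizontal leg: A = 130 × 24 = 3120.00, centroid at (99.00, 12.00).
gusset: A = ½·24·28 = 336.00, centroid at (42.00, 33.33).
ΣA = 8216.00 cm²
ΣAX̄ = (4760.00)(17.00) + (3120.00)(99.00) + (336.00)(42.00) = 403912.00 cm³
ΣAȲ = (4760.00)(70.00) + (3120.00)(12.00) + (336.00)(33.33) = 381840.00 cm³
X̄ = 403912.00 / 8216.00 = 49.16 cm
Ȳ = 381840.00 / 8216.00 = 46.48 cm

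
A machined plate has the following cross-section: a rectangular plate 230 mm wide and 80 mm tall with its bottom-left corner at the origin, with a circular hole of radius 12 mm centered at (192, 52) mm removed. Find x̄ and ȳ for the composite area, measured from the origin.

x̄ = 113.06 mm, ȳ = 39.70 mm

plate: A = 230 × 80 = 18400.00, centroid at (115.00, 40.00).
hole: A = −π·12² = -452.39, centroid at (192.00, 52.00).
ΣA = 17947.61 mm²
ΣAx̄ = (18400.00)(115.00) + (-452.39)(192.00) = 2029141.25 mm³
ΣAȳ = (18400.00)(40.00) + (-452.39)(52.00) = 712475.75 mm³
x̄ = 2029141.25 / 17947.61 = 113.06 mm
ȳ = 712475.75 / 17947.61 = 39.70 mm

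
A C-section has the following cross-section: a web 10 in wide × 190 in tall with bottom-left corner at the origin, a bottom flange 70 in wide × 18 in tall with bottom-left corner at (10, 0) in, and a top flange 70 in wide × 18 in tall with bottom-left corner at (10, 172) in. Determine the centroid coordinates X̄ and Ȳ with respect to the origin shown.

web: A = 10 × 190 = 1900.00, centroid at (5.00, 95.00).
bottom flange: A = 70 × 18 = 1260.00, centroid at (45.00, 9.00).
top flange: A = 70 × 18 = 1260.00, centroid at (45.00, 181.00).
ΣA = 4420.00 in²
ΣAX̄ = (1900.00)(5.00) + (1260.00)(45.00) + (1260.00)(45.00) = 122900.00 in³
ΣAȲ = (1900.00)(95.00) + (1260.00)(9.00) + (1260.00)(181.00) = 419900.00 in³
X̄ = 122900.00 / 4420.00 = 27.81 in
Ȳ = 419900.00 / 4420.00 = 95.00 in

X̄ = 27.81 in, Ȳ = 95.00 in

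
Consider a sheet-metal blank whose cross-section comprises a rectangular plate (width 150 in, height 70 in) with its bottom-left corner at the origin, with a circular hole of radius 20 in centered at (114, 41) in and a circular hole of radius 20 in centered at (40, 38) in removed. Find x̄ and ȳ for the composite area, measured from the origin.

plate: A = 150 × 70 = 10500.00, centroid at (75.00, 35.00).
hole 1: A = −π·20² = -1256.64, centroid at (114.00, 41.00).
hole 2: A = −π·20² = -1256.64, centroid at (40.00, 38.00).
ΣA = 7986.73 in²
ΣAx̄ = (10500.00)(75.00) + (-1256.64)(114.00) + (-1256.64)(40.00) = 593977.89 in³
ΣAȳ = (10500.00)(35.00) + (-1256.64)(41.00) + (-1256.64)(38.00) = 268225.67 in³
x̄ = 593977.89 / 7986.73 = 74.37 in
ȳ = 268225.67 / 7986.73 = 33.58 in

x̄ = 74.37 in, ȳ = 33.58 in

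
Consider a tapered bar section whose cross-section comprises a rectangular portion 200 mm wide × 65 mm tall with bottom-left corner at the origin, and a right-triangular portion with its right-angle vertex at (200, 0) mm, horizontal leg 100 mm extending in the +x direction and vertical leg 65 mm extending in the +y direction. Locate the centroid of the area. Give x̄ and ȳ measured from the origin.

Part | A | x̄ᵢ | ȳᵢ | A·x̄ᵢ | A·ȳᵢ
rectangular portion | 13000.00 | 100.00 | 32.50 | 1300000.00 | 422500.00
triangular portion | 3250.00 | 233.33 | 21.67 | 758333.33 | 70416.67
Σ | 16250.00 |  |  | 2058333.33 | 492916.67
x̄ = 2058333.33 / 16250.00 = 126.67 mm
ȳ = 492916.67 / 16250.00 = 30.33 mm

x̄ = 126.67 mm, ȳ = 30.33 mm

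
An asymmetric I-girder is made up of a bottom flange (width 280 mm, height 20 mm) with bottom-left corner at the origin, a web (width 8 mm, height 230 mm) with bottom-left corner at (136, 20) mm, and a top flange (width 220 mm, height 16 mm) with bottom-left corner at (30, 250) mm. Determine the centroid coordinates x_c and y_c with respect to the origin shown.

Part | A | x̄ᵢ | ȳᵢ | A·x̄ᵢ | A·ȳᵢ
bottom flange | 5600.00 | 140.00 | 10.00 | 784000.00 | 56000.00
web | 1840.00 | 140.00 | 135.00 | 257600.00 | 248400.00
top flange | 3520.00 | 140.00 | 258.00 | 492800.00 | 908160.00
Σ | 10960.00 |  |  | 1534400.00 | 1212560.00
x_c = 1534400.00 / 10960.00 = 140.00 mm
y_c = 1212560.00 / 10960.00 = 110.64 mm

x_c = 140.00 mm, y_c = 110.64 mm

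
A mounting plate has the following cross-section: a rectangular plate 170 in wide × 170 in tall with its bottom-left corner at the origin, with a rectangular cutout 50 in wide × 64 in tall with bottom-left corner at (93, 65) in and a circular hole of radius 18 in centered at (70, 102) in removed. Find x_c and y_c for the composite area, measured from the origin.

plate: A = 170 × 170 = 28900.00, centroid at (85.00, 85.00).
hole 1: A = −(50 × 64) = -3200.00, centroid at (118.00, 97.00).
hole 2: A = −π·18² = -1017.88, centroid at (70.00, 102.00).
ΣA = 24682.12 in²
ΣAx_c = (28900.00)(85.00) + (-3200.00)(118.00) + (-1017.88)(70.00) = 2007648.68 in³
ΣAy_c = (28900.00)(85.00) + (-3200.00)(97.00) + (-1017.88)(102.00) = 2042276.65 in³
x_c = 2007648.68 / 24682.12 = 81.34 in
y_c = 2042276.65 / 24682.12 = 82.74 in

x_c = 81.34 in, y_c = 82.74 in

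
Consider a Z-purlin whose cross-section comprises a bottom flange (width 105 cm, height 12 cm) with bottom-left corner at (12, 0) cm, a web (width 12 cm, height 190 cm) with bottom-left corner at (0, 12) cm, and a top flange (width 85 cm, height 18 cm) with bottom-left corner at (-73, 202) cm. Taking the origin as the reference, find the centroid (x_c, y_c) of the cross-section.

Part | A | x̄ᵢ | ȳᵢ | A·x̄ᵢ | A·ȳᵢ
bottom flange | 1260.00 | 64.50 | 6.00 | 81270.00 | 7560.00
web | 2280.00 | 6.00 | 107.00 | 13680.00 | 243960.00
top flange | 1530.00 | -30.50 | 211.00 | -46665.00 | 322830.00
Σ | 5070.00 |  |  | 48285.00 | 574350.00
x_c = 48285.00 / 5070.00 = 9.52 cm
y_c = 574350.00 / 5070.00 = 113.28 cm

x_c = 9.52 cm, y_c = 113.28 cm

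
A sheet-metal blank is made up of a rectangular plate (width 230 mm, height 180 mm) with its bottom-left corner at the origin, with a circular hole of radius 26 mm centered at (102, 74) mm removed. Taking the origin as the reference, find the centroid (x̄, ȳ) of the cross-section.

Part | A | x̄ᵢ | ȳᵢ | A·x̄ᵢ | A·ȳᵢ
plate | 41400.00 | 115.00 | 90.00 | 4761000.00 | 3726000.00
hole | -2123.72 | 102.00 | 74.00 | -216619.10 | -157155.03
Σ | 39276.28 |  |  | 4544380.90 | 3568844.97
x̄ = 4544380.90 / 39276.28 = 115.70 mm
ȳ = 3568844.97 / 39276.28 = 90.87 mm

x̄ = 115.70 mm, ȳ = 90.87 mm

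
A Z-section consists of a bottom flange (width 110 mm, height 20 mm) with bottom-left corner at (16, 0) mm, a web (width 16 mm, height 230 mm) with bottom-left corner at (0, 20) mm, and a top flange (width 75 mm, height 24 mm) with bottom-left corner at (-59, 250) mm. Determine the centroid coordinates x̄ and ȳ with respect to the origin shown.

bottom flange: A = 110 × 20 = 2200.00, centroid at (71.00, 10.00).
web: A = 16 × 230 = 3680.00, centroid at (8.00, 135.00).
top flange: A = 75 × 24 = 1800.00, centroid at (-21.50, 262.00).
ΣA = 7680.00 mm², ΣAx̄ = 146940.00 mm³, ΣAȳ = 990400.00 mm³.
x̄ = 146940.00/7680.00 = 19.13 mm; ȳ = 990400.00/7680.00 = 128.96 mm.

x̄ = 19.13 mm, ȳ = 128.96 mm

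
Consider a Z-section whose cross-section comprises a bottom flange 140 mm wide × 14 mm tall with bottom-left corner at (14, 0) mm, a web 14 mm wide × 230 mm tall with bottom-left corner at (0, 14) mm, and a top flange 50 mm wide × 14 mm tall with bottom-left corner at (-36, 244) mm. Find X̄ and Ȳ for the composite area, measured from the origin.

bottom flange: A = 140 × 14 = 1960.00, centroid at (84.00, 7.00).
web: A = 14 × 230 = 3220.00, centroid at (7.00, 129.00).
top flange: A = 50 × 14 = 700.00, centroid at (-11.00, 251.00).
ΣA = 5880.00 mm², ΣAX̄ = 179480.00 mm³, ΣAȲ = 604800.00 mm³.
X̄ = 179480.00/5880.00 = 30.52 mm; Ȳ = 604800.00/5880.00 = 102.86 mm.

X̄ = 30.52 mm, Ȳ = 102.86 mm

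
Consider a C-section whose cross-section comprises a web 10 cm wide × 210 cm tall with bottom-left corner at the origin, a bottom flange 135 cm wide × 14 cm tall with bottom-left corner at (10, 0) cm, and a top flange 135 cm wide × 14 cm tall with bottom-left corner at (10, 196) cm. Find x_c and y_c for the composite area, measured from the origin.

web: A = 10 × 210 = 2100.00, centroid at (5.00, 105.00).
bottom flange: A = 135 × 14 = 1890.00, centroid at (77.50, 7.00).
top flange: A = 135 × 14 = 1890.00, centroid at (77.50, 203.00).
ΣA = 5880.00 cm²
ΣAx_c = (2100.00)(5.00) + (1890.00)(77.50) + (1890.00)(77.50) = 303450.00 cm³
ΣAy_c = (2100.00)(105.00) + (1890.00)(7.00) + (1890.00)(203.00) = 617400.00 cm³
x_c = 303450.00 / 5880.00 = 51.61 cm
y_c = 617400.00 / 5880.00 = 105.00 cm

x_c = 51.61 cm, y_c = 105.00 cm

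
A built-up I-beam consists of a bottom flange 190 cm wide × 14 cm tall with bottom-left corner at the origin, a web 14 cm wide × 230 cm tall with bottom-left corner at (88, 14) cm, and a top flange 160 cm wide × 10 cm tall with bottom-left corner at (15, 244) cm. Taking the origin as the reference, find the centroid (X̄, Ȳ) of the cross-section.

bottom flange: A = 190 × 14 = 2660.00, centroid at (95.00, 7.00).
web: A = 14 × 230 = 3220.00, centroid at (95.00, 129.00).
top flange: A = 160 × 10 = 1600.00, centroid at (95.00, 249.00).
ΣA = 7480.00 cm², ΣAX̄ = 710600.00 cm³, ΣAȲ = 832400.00 cm³.
X̄ = 710600.00/7480.00 = 95.00 cm; Ȳ = 832400.00/7480.00 = 111.28 cm.

X̄ = 95.00 cm, Ȳ = 111.28 cm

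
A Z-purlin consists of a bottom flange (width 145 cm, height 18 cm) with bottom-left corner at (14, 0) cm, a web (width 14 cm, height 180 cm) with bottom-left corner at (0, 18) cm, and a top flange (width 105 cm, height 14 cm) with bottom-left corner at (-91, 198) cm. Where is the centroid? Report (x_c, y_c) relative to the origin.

x_c = 28.30 cm, y_c = 90.45 cm

Part | A | x̄ᵢ | ȳᵢ | A·x̄ᵢ | A·ȳᵢ
bottom flange | 2610.00 | 86.50 | 9.00 | 225765.00 | 23490.00
web | 2520.00 | 7.00 | 108.00 | 17640.00 | 272160.00
top flange | 1470.00 | -38.50 | 205.00 | -56595.00 | 301350.00
Σ | 6600.00 |  |  | 186810.00 | 597000.00
x_c = 186810.00 / 6600.00 = 28.30 cm
y_c = 597000.00 / 6600.00 = 90.45 cm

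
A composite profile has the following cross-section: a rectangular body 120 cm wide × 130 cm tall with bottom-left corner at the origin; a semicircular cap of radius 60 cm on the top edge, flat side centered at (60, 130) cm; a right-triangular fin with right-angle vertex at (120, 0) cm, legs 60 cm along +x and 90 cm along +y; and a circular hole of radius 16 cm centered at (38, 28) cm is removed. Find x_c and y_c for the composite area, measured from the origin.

rectangular body: A = 120 × 130 = 15600.00, centroid at (60.00, 65.00).
semicircular top: A = ½π·60² = 5654.87, centroid at (60.00, 155.46).
triangular fin: A = ½·60·90 = 2700.00, centroid at (140.00, 30.00).
hole: A = −π·16² = -804.25, centroid at (38.00, 28.00).
ΣA = 23150.62 cm², ΣAx_c = 1622730.59 cm³, ΣAy_c = 1951613.74 cm³.
x_c = 1622730.59/23150.62 = 70.09 cm; y_c = 1951613.74/23150.62 = 84.30 cm.

x_c = 70.09 cm, y_c = 84.30 cm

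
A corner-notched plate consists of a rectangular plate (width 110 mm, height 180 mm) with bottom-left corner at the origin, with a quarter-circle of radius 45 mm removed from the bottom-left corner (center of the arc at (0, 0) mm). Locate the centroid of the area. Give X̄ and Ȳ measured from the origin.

X̄ = 58.14 mm, Ȳ = 96.19 mm

plate: A = 110 × 180 = 19800.00, centroid at (55.00, 90.00).
removed quarter-circle: A = −¼π·45² = -1590.43, centroid at (19.10, 19.10).
ΣA = 18209.57 mm²
ΣAX̄ = (19800.00)(55.00) + (-1590.43)(19.10) = 1058625.00 mm³
ΣAȲ = (19800.00)(90.00) + (-1590.43)(19.10) = 1751625.00 mm³
X̄ = 1058625.00 / 18209.57 = 58.14 mm
Ȳ = 1751625.00 / 18209.57 = 96.19 mm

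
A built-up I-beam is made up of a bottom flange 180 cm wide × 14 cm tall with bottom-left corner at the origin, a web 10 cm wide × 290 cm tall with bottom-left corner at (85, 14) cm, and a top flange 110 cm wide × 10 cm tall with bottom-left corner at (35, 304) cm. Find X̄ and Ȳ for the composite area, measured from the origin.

Part | A | x̄ᵢ | ȳᵢ | A·x̄ᵢ | A·ȳᵢ
bottom flange | 2520.00 | 90.00 | 7.00 | 226800.00 | 17640.00
web | 2900.00 | 90.00 | 159.00 | 261000.00 | 461100.00
top flange | 1100.00 | 90.00 | 309.00 | 99000.00 | 339900.00
Σ | 6520.00 |  |  | 586800.00 | 818640.00
X̄ = 586800.00 / 6520.00 = 90.00 cm
Ȳ = 818640.00 / 6520.00 = 125.56 cm

X̄ = 90.00 cm, Ȳ = 125.56 cm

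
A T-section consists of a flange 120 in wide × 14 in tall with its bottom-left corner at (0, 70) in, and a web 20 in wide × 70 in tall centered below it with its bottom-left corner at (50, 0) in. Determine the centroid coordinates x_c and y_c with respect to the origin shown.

Part | A | x̄ᵢ | ȳᵢ | A·x̄ᵢ | A·ȳᵢ
web | 1400.00 | 60.00 | 35.00 | 84000.00 | 49000.00
flange | 1680.00 | 60.00 | 77.00 | 100800.00 | 129360.00
Σ | 3080.00 |  |  | 184800.00 | 178360.00
x_c = 184800.00 / 3080.00 = 60.00 in
y_c = 178360.00 / 3080.00 = 57.91 in

x_c = 60.00 in, y_c = 57.91 in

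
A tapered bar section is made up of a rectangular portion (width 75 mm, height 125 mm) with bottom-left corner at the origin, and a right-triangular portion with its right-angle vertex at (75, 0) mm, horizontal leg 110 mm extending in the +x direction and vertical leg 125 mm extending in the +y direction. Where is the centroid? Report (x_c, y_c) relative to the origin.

x_c = 68.88 mm, y_c = 53.69 mm

rectangular portion: A = 75 × 125 = 9375.00, centroid at (37.50, 62.50).
triangular portion: A = ½·110·125 = 6875.00, centroid at (111.67, 41.67).
ΣA = 16250.00 mm²
ΣAx_c = (9375.00)(37.50) + (6875.00)(111.67) = 1119270.83 mm³
ΣAy_c = (9375.00)(62.50) + (6875.00)(41.67) = 872395.83 mm³
x_c = 1119270.83 / 16250.00 = 68.88 mm
y_c = 872395.83 / 16250.00 = 53.69 mm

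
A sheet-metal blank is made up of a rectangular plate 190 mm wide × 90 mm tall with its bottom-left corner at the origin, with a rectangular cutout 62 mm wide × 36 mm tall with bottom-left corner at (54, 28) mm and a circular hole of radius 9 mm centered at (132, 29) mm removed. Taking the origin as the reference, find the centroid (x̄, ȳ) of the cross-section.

x̄ = 95.88 mm, ȳ = 45.13 mm

plate: A = 190 × 90 = 17100.00, centroid at (95.00, 45.00).
hole 1: A = −(62 × 36) = -2232.00, centroid at (85.00, 46.00).
hole 2: A = −π·9² = -254.47, centroid at (132.00, 29.00).
ΣA = 14613.53 mm², ΣAx̄ = 1401190.09 mm³, ΣAȳ = 659448.40 mm³.
x̄ = 1401190.09/14613.53 = 95.88 mm; ȳ = 659448.40/14613.53 = 45.13 mm.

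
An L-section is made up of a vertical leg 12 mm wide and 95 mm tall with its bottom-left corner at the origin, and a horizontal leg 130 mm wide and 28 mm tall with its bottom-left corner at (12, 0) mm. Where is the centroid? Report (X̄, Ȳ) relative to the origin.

Part | A | x̄ᵢ | ȳᵢ | A·x̄ᵢ | A·ȳᵢ
vertical leg | 1140.00 | 6.00 | 47.50 | 6840.00 | 54150.00
horizontal leg | 3640.00 | 77.00 | 14.00 | 280280.00 | 50960.00
Σ | 4780.00 |  |  | 287120.00 | 105110.00
X̄ = 287120.00 / 4780.00 = 60.07 mm
Ȳ = 105110.00 / 4780.00 = 21.99 mm

X̄ = 60.07 mm, Ȳ = 21.99 mm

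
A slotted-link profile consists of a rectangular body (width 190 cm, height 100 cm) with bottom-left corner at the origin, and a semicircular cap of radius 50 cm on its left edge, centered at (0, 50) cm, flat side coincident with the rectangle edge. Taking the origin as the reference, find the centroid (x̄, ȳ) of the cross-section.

x̄ = 75.09 cm, ȳ = 50.00 cm

rectangular body: A = 190 × 100 = 19000.00, centroid at (95.00, 50.00).
semicircular end: A = ½π·50² = 3926.99, centroid at (-21.22, 50.00).
ΣA = 22926.99 cm², ΣAx̄ = 1721666.67 cm³, ΣAȳ = 1146349.54 cm³.
x̄ = 1721666.67/22926.99 = 75.09 cm; ȳ = 1146349.54/22926.99 = 50.00 cm.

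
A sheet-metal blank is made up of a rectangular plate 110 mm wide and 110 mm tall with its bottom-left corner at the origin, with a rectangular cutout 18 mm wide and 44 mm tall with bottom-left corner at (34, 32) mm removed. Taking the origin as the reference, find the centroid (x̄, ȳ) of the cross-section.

Part | A | x̄ᵢ | ȳᵢ | A·x̄ᵢ | A·ȳᵢ
plate | 12100.00 | 55.00 | 55.00 | 665500.00 | 665500.00
hole | -792.00 | 43.00 | 54.00 | -34056.00 | -42768.00
Σ | 11308.00 |  |  | 631444.00 | 622732.00
x̄ = 631444.00 / 11308.00 = 55.84 mm
ȳ = 622732.00 / 11308.00 = 55.07 mm

x̄ = 55.84 mm, ȳ = 55.07 mm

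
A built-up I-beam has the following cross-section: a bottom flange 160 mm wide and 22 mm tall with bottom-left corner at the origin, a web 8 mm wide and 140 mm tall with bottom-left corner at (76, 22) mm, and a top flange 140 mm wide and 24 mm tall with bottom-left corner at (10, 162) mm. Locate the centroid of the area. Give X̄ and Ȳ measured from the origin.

Part | A | x̄ᵢ | ȳᵢ | A·x̄ᵢ | A·ȳᵢ
bottom flange | 3520.00 | 80.00 | 11.00 | 281600.00 | 38720.00
web | 1120.00 | 80.00 | 92.00 | 89600.00 | 103040.00
top flange | 3360.00 | 80.00 | 174.00 | 268800.00 | 584640.00
Σ | 8000.00 |  |  | 640000.00 | 726400.00
X̄ = 640000.00 / 8000.00 = 80.00 mm
Ȳ = 726400.00 / 8000.00 = 90.80 mm

X̄ = 80.00 mm, Ȳ = 90.80 mm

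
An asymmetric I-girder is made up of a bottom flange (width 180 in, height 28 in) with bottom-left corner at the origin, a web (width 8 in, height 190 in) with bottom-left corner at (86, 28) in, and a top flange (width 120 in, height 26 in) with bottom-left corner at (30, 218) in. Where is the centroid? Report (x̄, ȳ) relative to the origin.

Part | A | x̄ᵢ | ȳᵢ | A·x̄ᵢ | A·ȳᵢ
bottom flange | 5040.00 | 90.00 | 14.00 | 453600.00 | 70560.00
web | 1520.00 | 90.00 | 123.00 | 136800.00 | 186960.00
top flange | 3120.00 | 90.00 | 231.00 | 280800.00 | 720720.00
Σ | 9680.00 |  |  | 871200.00 | 978240.00
x̄ = 871200.00 / 9680.00 = 90.00 in
ȳ = 978240.00 / 9680.00 = 101.06 in

x̄ = 90.00 in, ȳ = 101.06 in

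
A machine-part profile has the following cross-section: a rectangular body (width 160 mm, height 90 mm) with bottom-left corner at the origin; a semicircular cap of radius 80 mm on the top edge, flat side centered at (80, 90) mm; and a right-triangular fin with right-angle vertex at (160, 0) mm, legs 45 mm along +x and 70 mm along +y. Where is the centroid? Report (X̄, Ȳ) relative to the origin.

X̄ = 85.75 mm, Ȳ = 74.18 mm

Part | A | x̄ᵢ | ȳᵢ | A·x̄ᵢ | A·ȳᵢ
rectangular body | 14400.00 | 80.00 | 45.00 | 1152000.00 | 648000.00
semicircular top | 10053.10 | 80.00 | 123.95 | 804247.72 | 1246112.02
triangular fin | 1575.00 | 175.00 | 23.33 | 275625.00 | 36750.00
Σ | 26028.10 |  |  | 2231872.72 | 1930862.02
X̄ = 2231872.72 / 26028.10 = 85.75 mm
Ȳ = 1930862.02 / 26028.10 = 74.18 mm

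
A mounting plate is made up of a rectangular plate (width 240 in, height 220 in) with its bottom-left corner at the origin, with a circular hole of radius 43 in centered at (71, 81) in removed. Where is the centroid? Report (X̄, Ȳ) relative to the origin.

plate: A = 240 × 220 = 52800.00, centroid at (120.00, 110.00).
hole: A = −π·43² = -5808.80, centroid at (71.00, 81.00).
ΣA = 46991.20 in², ΣAX̄ = 5923574.86 in³, ΣAȲ = 5337486.81 in³.
X̄ = 5923574.86/46991.20 = 126.06 in; Ȳ = 5337486.81/46991.20 = 113.58 in.

X̄ = 126.06 in, Ȳ = 113.58 in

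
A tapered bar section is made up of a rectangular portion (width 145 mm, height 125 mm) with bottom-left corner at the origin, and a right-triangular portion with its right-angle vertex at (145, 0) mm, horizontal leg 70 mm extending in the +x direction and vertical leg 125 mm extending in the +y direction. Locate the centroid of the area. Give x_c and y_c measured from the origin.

x_c = 91.13 mm, y_c = 58.45 mm

rectangular portion: A = 145 × 125 = 18125.00, centroid at (72.50, 62.50).
triangular portion: A = ½·70·125 = 4375.00, centroid at (168.33, 41.67).
ΣA = 22500.00 mm², ΣAx_c = 2050520.83 mm³, ΣAy_c = 1315104.17 mm³.
x_c = 2050520.83/22500.00 = 91.13 mm; y_c = 1315104.17/22500.00 = 58.45 mm.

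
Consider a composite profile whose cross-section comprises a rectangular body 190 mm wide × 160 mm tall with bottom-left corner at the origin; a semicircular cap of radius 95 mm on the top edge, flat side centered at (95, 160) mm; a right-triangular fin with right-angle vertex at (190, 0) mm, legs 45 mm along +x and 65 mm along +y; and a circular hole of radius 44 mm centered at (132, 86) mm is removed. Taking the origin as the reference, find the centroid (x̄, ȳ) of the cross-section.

x̄ = 93.39 mm, ȳ = 119.64 mm

Part | A | x̄ᵢ | ȳᵢ | A·x̄ᵢ | A·ȳᵢ
rectangular body | 30400.00 | 95.00 | 80.00 | 2888000.00 | 2432000.00
semicircular top | 14176.44 | 95.00 | 200.32 | 1346761.50 | 2839813.23
triangular fin | 1462.50 | 205.00 | 21.67 | 299812.50 | 31687.50
hole | -6082.12 | 132.00 | 86.00 | -802840.29 | -523062.61
Σ | 39956.81 |  |  | 3731733.71 | 4780438.12
x̄ = 3731733.71 / 39956.81 = 93.39 mm
ȳ = 4780438.12 / 39956.81 = 119.64 mm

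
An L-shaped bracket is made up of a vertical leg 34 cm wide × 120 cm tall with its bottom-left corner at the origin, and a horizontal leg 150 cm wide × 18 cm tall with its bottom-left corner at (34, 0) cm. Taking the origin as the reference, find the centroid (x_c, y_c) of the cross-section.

vertical leg: A = 34 × 120 = 4080.00, centroid at (17.00, 60.00).
horizontal leg: A = 150 × 18 = 2700.00, centroid at (109.00, 9.00).
ΣA = 6780.00 cm²
ΣAx_c = (4080.00)(17.00) + (2700.00)(109.00) = 363660.00 cm³
ΣAy_c = (4080.00)(60.00) + (2700.00)(9.00) = 269100.00 cm³
x_c = 363660.00 / 6780.00 = 53.64 cm
y_c = 269100.00 / 6780.00 = 39.69 cm

x_c = 53.64 cm, y_c = 39.69 cm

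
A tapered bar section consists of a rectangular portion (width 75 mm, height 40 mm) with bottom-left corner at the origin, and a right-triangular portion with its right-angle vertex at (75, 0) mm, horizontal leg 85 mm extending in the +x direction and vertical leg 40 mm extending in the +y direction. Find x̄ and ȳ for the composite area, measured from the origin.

rectangular portion: A = 75 × 40 = 3000.00, centroid at (37.50, 20.00).
triangular portion: A = ½·85·40 = 1700.00, centroid at (103.33, 13.33).
ΣA = 4700.00 mm², ΣAx̄ = 288166.67 mm³, ΣAȳ = 82666.67 mm³.
x̄ = 288166.67/4700.00 = 61.31 mm; ȳ = 82666.67/4700.00 = 17.59 mm.

x̄ = 61.31 mm, ȳ = 17.59 mm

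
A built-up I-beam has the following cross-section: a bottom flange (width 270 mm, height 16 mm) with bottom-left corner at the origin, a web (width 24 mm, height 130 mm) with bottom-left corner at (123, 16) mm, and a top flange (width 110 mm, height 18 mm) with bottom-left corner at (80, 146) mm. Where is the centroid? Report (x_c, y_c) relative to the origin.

x_c = 135.00 mm, y_c = 63.08 mm

bottom flange: A = 270 × 16 = 4320.00, centroid at (135.00, 8.00).
web: A = 24 × 130 = 3120.00, centroid at (135.00, 81.00).
top flange: A = 110 × 18 = 1980.00, centroid at (135.00, 155.00).
ΣA = 9420.00 mm², ΣAx_c = 1271700.00 mm³, ΣAy_c = 594180.00 mm³.
x_c = 1271700.00/9420.00 = 135.00 mm; y_c = 594180.00/9420.00 = 63.08 mm.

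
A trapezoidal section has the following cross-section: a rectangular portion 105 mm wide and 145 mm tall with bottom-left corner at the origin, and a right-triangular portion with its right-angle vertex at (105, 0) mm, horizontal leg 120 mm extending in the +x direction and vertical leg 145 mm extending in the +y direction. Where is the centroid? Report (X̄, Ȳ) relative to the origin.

rectangular portion: A = 105 × 145 = 15225.00, centroid at (52.50, 72.50).
triangular portion: A = ½·120·145 = 8700.00, centroid at (145.00, 48.33).
ΣA = 23925.00 mm²
ΣAX̄ = (15225.00)(52.50) + (8700.00)(145.00) = 2060812.50 mm³
ΣAȲ = (15225.00)(72.50) + (8700.00)(48.33) = 1524312.50 mm³
X̄ = 2060812.50 / 23925.00 = 86.14 mm
Ȳ = 1524312.50 / 23925.00 = 63.71 mm

X̄ = 86.14 mm, Ȳ = 63.71 mm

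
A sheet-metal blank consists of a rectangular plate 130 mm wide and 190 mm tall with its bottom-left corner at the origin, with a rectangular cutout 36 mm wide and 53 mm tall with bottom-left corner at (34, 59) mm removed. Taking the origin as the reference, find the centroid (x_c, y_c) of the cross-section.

plate: A = 130 × 190 = 24700.00, centroid at (65.00, 95.00).
hole: A = −(36 × 53) = -1908.00, centroid at (52.00, 85.50).
ΣA = 22792.00 mm², ΣAx_c = 1506284.00 mm³, ΣAy_c = 2183366.00 mm³.
x_c = 1506284.00/22792.00 = 66.09 mm; y_c = 2183366.00/22792.00 = 95.80 mm.

x_c = 66.09 mm, y_c = 95.80 mm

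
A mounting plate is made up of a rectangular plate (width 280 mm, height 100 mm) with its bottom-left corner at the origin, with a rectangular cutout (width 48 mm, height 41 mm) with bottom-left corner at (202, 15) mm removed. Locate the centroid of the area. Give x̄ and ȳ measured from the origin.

Part | A | x̄ᵢ | ȳᵢ | A·x̄ᵢ | A·ȳᵢ
plate | 28000.00 | 140.00 | 50.00 | 3920000.00 | 1400000.00
hole | -1968.00 | 226.00 | 35.50 | -444768.00 | -69864.00
Σ | 26032.00 |  |  | 3475232.00 | 1330136.00
x̄ = 3475232.00 / 26032.00 = 133.50 mm
ȳ = 1330136.00 / 26032.00 = 51.10 mm

x̄ = 133.50 mm, ȳ = 51.10 mm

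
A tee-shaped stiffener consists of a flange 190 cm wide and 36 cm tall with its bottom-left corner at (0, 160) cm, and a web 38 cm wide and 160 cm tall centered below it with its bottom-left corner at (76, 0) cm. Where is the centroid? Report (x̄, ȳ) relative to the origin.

x̄ = 95.00 cm, ȳ = 131.88 cm

Part | A | x̄ᵢ | ȳᵢ | A·x̄ᵢ | A·ȳᵢ
web | 6080.00 | 95.00 | 80.00 | 577600.00 | 486400.00
flange | 6840.00 | 95.00 | 178.00 | 649800.00 | 1217520.00
Σ | 12920.00 |  |  | 1227400.00 | 1703920.00
x̄ = 1227400.00 / 12920.00 = 95.00 cm
ȳ = 1703920.00 / 12920.00 = 131.88 cm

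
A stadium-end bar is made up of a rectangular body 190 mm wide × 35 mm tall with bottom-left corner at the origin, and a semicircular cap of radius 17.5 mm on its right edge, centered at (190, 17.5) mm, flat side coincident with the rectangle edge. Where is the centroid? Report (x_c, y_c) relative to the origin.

x_c = 101.91 mm, y_c = 17.50 mm

Part | A | x̄ᵢ | ȳᵢ | A·x̄ᵢ | A·ȳᵢ
rectangular body | 6650.00 | 95.00 | 17.50 | 631750.00 | 116375.00
semicircular end | 481.06 | 197.43 | 17.50 | 94973.63 | 8418.49
Σ | 7131.06 |  |  | 726723.63 | 124793.49
x_c = 726723.63 / 7131.06 = 101.91 mm
y_c = 124793.49 / 7131.06 = 17.50 mm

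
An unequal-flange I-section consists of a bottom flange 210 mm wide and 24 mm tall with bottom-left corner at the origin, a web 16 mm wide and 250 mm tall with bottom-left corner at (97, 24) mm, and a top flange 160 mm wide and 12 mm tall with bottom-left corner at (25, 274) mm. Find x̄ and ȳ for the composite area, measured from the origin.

bottom flange: A = 210 × 24 = 5040.00, centroid at (105.00, 12.00).
web: A = 16 × 250 = 4000.00, centroid at (105.00, 149.00).
top flange: A = 160 × 12 = 1920.00, centroid at (105.00, 280.00).
ΣA = 10960.00 mm²
ΣAx̄ = (5040.00)(105.00) + (4000.00)(105.00) + (1920.00)(105.00) = 1150800.00 mm³
ΣAȳ = (5040.00)(12.00) + (4000.00)(149.00) + (1920.00)(280.00) = 1194080.00 mm³
x̄ = 1150800.00 / 10960.00 = 105.00 mm
ȳ = 1194080.00 / 10960.00 = 108.95 mm

x̄ = 105.00 mm, ȳ = 108.95 mm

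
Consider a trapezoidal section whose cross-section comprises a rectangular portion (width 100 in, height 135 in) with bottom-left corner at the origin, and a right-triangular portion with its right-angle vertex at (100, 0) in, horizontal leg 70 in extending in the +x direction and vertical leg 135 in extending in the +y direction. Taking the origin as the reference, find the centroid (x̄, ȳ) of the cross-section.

x̄ = 69.01 in, ȳ = 61.67 in

rectangular portion: A = 100 × 135 = 13500.00, centroid at (50.00, 67.50).
triangular portion: A = ½·70·135 = 4725.00, centroid at (123.33, 45.00).
ΣA = 18225.00 in², ΣAx̄ = 1257750.00 in³, ΣAȳ = 1123875.00 in³.
x̄ = 1257750.00/18225.00 = 69.01 in; ȳ = 1123875.00/18225.00 = 61.67 in.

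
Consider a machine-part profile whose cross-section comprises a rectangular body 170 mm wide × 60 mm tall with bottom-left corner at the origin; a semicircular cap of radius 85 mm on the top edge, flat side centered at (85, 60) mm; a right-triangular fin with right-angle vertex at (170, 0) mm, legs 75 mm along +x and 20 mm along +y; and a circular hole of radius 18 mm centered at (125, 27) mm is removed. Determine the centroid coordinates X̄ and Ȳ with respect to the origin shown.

rectangular body: A = 170 × 60 = 10200.00, centroid at (85.00, 30.00).
semicircular top: A = ½π·85² = 11349.00, centroid at (85.00, 96.08).
triangular fin: A = ½·75·20 = 750.00, centroid at (195.00, 6.67).
hole: A = −π·18² = -1017.88, centroid at (125.00, 27.00).
ΣA = 21281.13 mm²
ΣAX̄ = (10200.00)(85.00) + (11349.00)(85.00) + (750.00)(195.00) + (-1017.88)(125.00) = 1850680.79 mm³
ΣAȲ = (10200.00)(30.00) + (11349.00)(96.08) + (750.00)(6.67) + (-1017.88)(27.00) = 1373874.22 mm³
X̄ = 1850680.79 / 21281.13 = 86.96 mm
Ȳ = 1373874.22 / 21281.13 = 64.56 mm

X̄ = 86.96 mm, Ȳ = 64.56 mm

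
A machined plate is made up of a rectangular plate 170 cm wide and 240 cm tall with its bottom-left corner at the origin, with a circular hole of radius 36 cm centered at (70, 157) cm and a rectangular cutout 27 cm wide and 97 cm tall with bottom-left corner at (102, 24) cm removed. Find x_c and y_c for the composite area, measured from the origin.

x_c = 84.45 cm, y_c = 119.23 cm

plate: A = 170 × 240 = 40800.00, centroid at (85.00, 120.00).
hole 1: A = −π·36² = -4071.50, centroid at (70.00, 157.00).
hole 2: A = −(27 × 97) = -2619.00, centroid at (115.50, 72.50).
ΣA = 34109.50 cm²
ΣAx_c = (40800.00)(85.00) + (-4071.50)(70.00) + (-2619.00)(115.50) = 2880500.21 cm³
ΣAy_c = (40800.00)(120.00) + (-4071.50)(157.00) + (-2619.00)(72.50) = 4066896.36 cm³
x_c = 2880500.21 / 34109.50 = 84.45 cm
y_c = 4066896.36 / 34109.50 = 119.23 cm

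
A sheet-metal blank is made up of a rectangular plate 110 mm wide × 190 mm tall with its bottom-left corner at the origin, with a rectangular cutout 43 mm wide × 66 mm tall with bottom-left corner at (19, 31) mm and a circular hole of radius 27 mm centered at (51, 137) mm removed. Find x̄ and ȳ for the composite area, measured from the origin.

plate: A = 110 × 190 = 20900.00, centroid at (55.00, 95.00).
hole 1: A = −(43 × 66) = -2838.00, centroid at (40.50, 64.00).
hole 2: A = −π·27² = -2290.22, centroid at (51.00, 137.00).
ΣA = 15771.78 mm², ΣAx̄ = 917759.73 mm³, ΣAȳ = 1490107.72 mm³.
x̄ = 917759.73/15771.78 = 58.19 mm; ȳ = 1490107.72/15771.78 = 94.48 mm.

x̄ = 58.19 mm, ȳ = 94.48 mm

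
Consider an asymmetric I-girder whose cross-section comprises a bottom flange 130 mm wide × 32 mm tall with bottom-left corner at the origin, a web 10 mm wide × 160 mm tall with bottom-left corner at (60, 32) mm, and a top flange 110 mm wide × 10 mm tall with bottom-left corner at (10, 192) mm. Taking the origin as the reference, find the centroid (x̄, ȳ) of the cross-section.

x̄ = 65.00 mm, ȳ = 67.41 mm

Part | A | x̄ᵢ | ȳᵢ | A·x̄ᵢ | A·ȳᵢ
bottom flange | 4160.00 | 65.00 | 16.00 | 270400.00 | 66560.00
web | 1600.00 | 65.00 | 112.00 | 104000.00 | 179200.00
top flange | 1100.00 | 65.00 | 197.00 | 71500.00 | 216700.00
Σ | 6860.00 |  |  | 445900.00 | 462460.00
x̄ = 445900.00 / 6860.00 = 65.00 mm
ȳ = 462460.00 / 6860.00 = 67.41 mm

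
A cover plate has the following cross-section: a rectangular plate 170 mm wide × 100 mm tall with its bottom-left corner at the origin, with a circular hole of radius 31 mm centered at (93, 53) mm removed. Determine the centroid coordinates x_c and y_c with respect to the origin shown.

x_c = 83.27 mm, y_c = 49.35 mm

plate: A = 170 × 100 = 17000.00, centroid at (85.00, 50.00).
hole: A = −π·31² = -3019.07, centroid at (93.00, 53.00).
ΣA = 13980.93 mm²
ΣAx_c = (17000.00)(85.00) + (-3019.07)(93.00) = 1164226.44 mm³
ΣAy_c = (17000.00)(50.00) + (-3019.07)(53.00) = 689989.26 mm³
x_c = 1164226.44 / 13980.93 = 83.27 mm
y_c = 689989.26 / 13980.93 = 49.35 mm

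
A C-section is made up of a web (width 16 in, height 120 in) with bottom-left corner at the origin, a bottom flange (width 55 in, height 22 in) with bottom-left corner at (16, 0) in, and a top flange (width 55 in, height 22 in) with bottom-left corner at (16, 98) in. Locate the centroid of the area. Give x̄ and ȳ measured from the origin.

web: A = 16 × 120 = 1920.00, centroid at (8.00, 60.00).
bottom flange: A = 55 × 22 = 1210.00, centroid at (43.50, 11.00).
top flange: A = 55 × 22 = 1210.00, centroid at (43.50, 109.00).
ΣA = 4340.00 in², ΣAx̄ = 120630.00 in³, ΣAȳ = 260400.00 in³.
x̄ = 120630.00/4340.00 = 27.79 in; ȳ = 260400.00/4340.00 = 60.00 in.

x̄ = 27.79 in, ȳ = 60.00 in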